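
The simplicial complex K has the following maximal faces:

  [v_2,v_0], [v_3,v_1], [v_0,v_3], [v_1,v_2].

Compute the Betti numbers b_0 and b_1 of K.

Take the total order v_0 < v_1 < v_2 < v_3 on the vertex set. Then K (dimension 1) consists of the simplices:

  0-simplices (4): [v_0], [v_1], [v_2], [v_3]
  1-simplices (4): [v_0,v_2], [v_0,v_3], [v_1,v_2], [v_1,v_3]

Hence C_0 ≅ Z^4, C_1 ≅ Z^4.

∂_1: C_1 → C_0 sends each edge [p,q] (with p < q) to q − p. For instance
  ∂[v_1,v_2] = [v_2] − [v_1].
The 4×4 boundary matrix has rank 3 and Smith normal form diag(1,1,1).

Now H_k = ker ∂_k / im ∂_{k+1}, so:

  H_0: rank C_0 − rank ∂_1 = 4 − 3 = 1, and the invariant factors of ∂_1 are all 1, so H_0 ≅ Z.
  H_1: rank ker ∂_1 − rank ∂_2 = (4 − 3) − 0 = 1, and there is no ∂_2, so H_1 ≅ Z.

As a check, the Euler characteristic is 4 − 4 = 0, which agrees with 1 − 1 = 0.

Hence the Betti numbers are b_0 = 1, b_1 = 1.

b_0 = 1, b_1 = 1.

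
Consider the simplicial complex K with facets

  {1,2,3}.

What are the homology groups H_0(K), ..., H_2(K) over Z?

We work with the vertex ordering 1 < 2 < 3. The simplices of K, each written with vertices in increasing order, are:

  0-simplices (3): [1], [2], [3]
  1-simplices (3): [1,2], [1,3], [2,3]
  2-simplices (1): [1,2,3]

Hence C_0 ≅ Z^3, C_1 ≅ Z^3, C_2 ≅ Z^1.

The boundary map ∂_1: C_1 → C_0 sends each edge [p,q] (with p < q) to q − p. For instance
  ∂[1,3] = [3] − [1].
The resulting 3×3 matrix has rank 2, and its Smith normal form has invariant factors (1,1).

Boundary ∂_2: C_2 → C_1 maps a triangle to the signed sum of its edges. For instance
  ∂[1,2,3] = [2,3] − [1,3] + [1,2].
This gives a 3×1 integer matrix of rank 1; reducing to Smith normal form yields diagonal entries (1).

Reading off H_k = ker ∂_k / im ∂_{k+1}:

  H_0: rank C_0 − rank ∂_1 = 3 − 2 = 1, and the invariant factors of ∂_1 are all 1, so H_0 = Z.
  H_1: rank ker ∂_1 − rank ∂_2 = (3 − 2) − 1 = 0, and the invariant factors of ∂_2 are all 1, so H_1 = 0.
  H_2: rank ker ∂_2 − rank ∂_3 = (1 − 1) − 0 = 0, and there is no ∂_3, so H_2 = 0.

H_0 ≅ Z,  H_1 = 0,  H_2 = 0.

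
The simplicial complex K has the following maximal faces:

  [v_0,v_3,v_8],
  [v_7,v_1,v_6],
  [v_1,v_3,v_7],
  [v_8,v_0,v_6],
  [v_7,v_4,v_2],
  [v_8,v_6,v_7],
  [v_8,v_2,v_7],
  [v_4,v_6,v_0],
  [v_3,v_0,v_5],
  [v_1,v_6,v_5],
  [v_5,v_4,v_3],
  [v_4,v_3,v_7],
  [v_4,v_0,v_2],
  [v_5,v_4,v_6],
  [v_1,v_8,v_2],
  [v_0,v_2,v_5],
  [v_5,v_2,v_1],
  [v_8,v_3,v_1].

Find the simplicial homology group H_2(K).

H_2 ≅ 0.

Order the vertices as v_0 < v_1 < v_2 < v_3 < v_4 < v_5 < v_6 < v_7 < v_8. Listing each simplex with vertices in this order, K has dimension 2 with simplices:

  0-simplices (9): [v_0], [v_1], [v_2], [v_3], [v_4], [v_5], [v_6], [v_7], [v_8]
  1-simplices (27): (27 of them)
  2-simplices (18): (18 of them)

so the chain groups are C_0 ≅ Z^9, C_1 ≅ Z^27, C_2 ≅ Z^18.

The boundary map ∂_1: C_1 → C_0 maps an edge to its endpoints' difference, ∂[p,q] = q − p. For instance
  ∂[v_1,v_7] = [v_7] − [v_1].
As a 9×27 matrix over Z this has rank 8, with invariant factors (1,1,1,1,1,1,1,1).

Boundary ∂_2: C_2 → C_1 sends each 2-simplex [p,q,r] to [q,r] − [p,r] + [p,q]. For instance
  ∂[v_3,v_4,v_5] = [v_4,v_5] − [v_3,v_5] + [v_3,v_4],
  ∂[v_1,v_6,v_7] = [v_6,v_7] − [v_1,v_7] + [v_1,v_6].
The resulting 27×18 matrix has rank 18, and its Smith normal form has invariant factors (1,1,1,1,1,1,1,1,1,1,1,1,1,1,1,1,1,2).

Now H_k = ker ∂_k / im ∂_{k+1}, so:

  H_2: rank ker ∂_2 − rank ∂_3 = (18 − 18) − 0 = 0, and there is no ∂_3, so H_2 = 0.

(K is a triangulation of the Klein bottle.)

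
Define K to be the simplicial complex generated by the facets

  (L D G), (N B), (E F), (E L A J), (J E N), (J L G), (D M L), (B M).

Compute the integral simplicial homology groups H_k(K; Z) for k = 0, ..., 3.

H_0 = Z,  H_1 = Z,  H_2 = 0,  H_3 = 0.

Fix the vertex order A < B < D < E < F < G < J < L < M < N and write every simplex with vertices in increasing order. Then dim K = 3 and the simplices of K are:

  0-simplices (10): A, B, D, E, F, G, J, L, M, N
  1-simplices (17): AE, AJ, AL, BM, BN, DG, DL, DM, EF, EJ, EL, EN, GJ, GL, JL, JN, LM
  2-simplices (8): AEJ, AEL, AJL, DGL, DLM, EJL, EJN, GJL
  3-simplices (1): AEJL

giving chain groups C_0 ≅ Z^10, C_1 ≅ Z^17, C_2 ≅ Z^8, C_3 ≅ Z^1.

The boundary map ∂_1: C_1 → C_0 maps an edge to its endpoints' difference, ∂[p,q] = q − p. For instance
  ∂JN = N − J.
The 10×17 boundary matrix has rank 9 and Smith normal form diag(1,1,1,1,1,1,1,1,1).

∂_2: C_2 → C_1 maps a triangle to the signed sum of its edges. For instance
  ∂DGL = GL − DL + DG,
  ∂EJL = JL − EL + EJ.
The 17×8 boundary matrix has rank 7 and Smith normal form diag(1,1,1,1,1,1,1).

The boundary map ∂_3: C_3 → C_2 sends each 3-simplex σ to the alternating sum Σ_i (−1)^i (σ with its i-th vertex removed). For instance
  ∂AEJL = EJL − AJL + AEL − AEJ.
The resulting 8×1 matrix has rank 1, and its Smith normal form has invariant factors (1).

Computing H_k = (kernel of ∂_k) / (image of ∂_{k+1}):

  H_0: rank C_0 − rank ∂_1 = 10 − 9 = 1, and the invariant factors of ∂_1 are all 1, so H_0 = Z.
  H_1: rank ker ∂_1 − rank ∂_2 = (17 − 9) − 7 = 1, and the invariant factors of ∂_2 are all 1, so H_1 = Z.
  H_2: rank ker ∂_2 − rank ∂_3 = (8 − 7) − 1 = 0, and the invariant factors of ∂_3 are all 1, so H_2 = 0.
  H_3: rank ker ∂_3 − rank ∂_4 = (1 − 1) − 0 = 0, and there is no ∂_4, so H_3 = 0.

As a check, the Euler characteristic is 10 − 17 + 8 − 1 = 0, which agrees with 1 − 1 + 0 − 0 = 0.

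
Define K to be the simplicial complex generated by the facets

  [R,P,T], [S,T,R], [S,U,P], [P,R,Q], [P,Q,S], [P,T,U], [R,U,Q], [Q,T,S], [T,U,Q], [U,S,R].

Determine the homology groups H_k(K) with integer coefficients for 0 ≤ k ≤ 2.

K has 6 vertices, 15 edges, 10 triangles.
rank ∂_0 = 0, rank ∂_1 = 5 ⇒ b_0 = 6 − 0 − 5 = 1; all invariant factors of ∂_1 are 1 so no torsion. So H_0 ≅ Z.
rank ∂_1 = 5, rank ∂_2 = 10 ⇒ b_1 = 15 − 5 − 10 = 0; ∂_2 has invariant factor(s) [2] giving torsion. So H_1 ≅ Z/2Z.
rank ∂_2 = 10, rank ∂_3 = 0 ⇒ b_2 = 10 − 10 − 0 = 0. So H_2 ≅ 0.

H_0 ≅ Z,  H_1 ≅ Z/2Z,  H_2 = 0.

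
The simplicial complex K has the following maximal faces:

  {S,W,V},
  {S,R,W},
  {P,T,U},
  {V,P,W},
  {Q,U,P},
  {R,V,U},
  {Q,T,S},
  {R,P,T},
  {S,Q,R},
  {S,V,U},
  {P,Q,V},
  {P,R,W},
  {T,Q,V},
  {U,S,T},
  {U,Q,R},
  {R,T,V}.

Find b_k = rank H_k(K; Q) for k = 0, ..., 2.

b_0 = 1, b_1 = 2, b_2 = 1.

Order the vertices as P < Q < R < S < T < U < V < W. Listing each simplex with vertices in this order, K has dimension 2 with simplices:

  0-simplices (8): P, Q, R, S, T, U, V, W
  1-simplices (24): PQ, PR, PT, PU, PV, PW, QR, QS, QT, QU, QV, RS, RT, RU, RV, RW, ST, SU, SV, SW, TU, TV, UV, VW
  2-simplices (16): PQU, PQV, PRT, PRW, PTU, PVW, QRS, QRU, QST, QTV, RSW, RTV, RUV, STU, SUV, SVW

Hence C_0 ≅ Z^8, C_1 ≅ Z^24, C_2 ≅ Z^16.

The boundary map ∂_1: C_1 → C_0 sends each edge [p,q] (with p < q) to q − p. For instance
  ∂PU = U − P.
The 8×24 boundary matrix has rank 7 and Smith normal form diag(1,1,1,1,1,1,1).

Boundary ∂_2: C_2 → C_1 maps a triangle to the signed sum of its edges. For instance
  ∂PQV = QV − PV + PQ,
  ∂PRT = RT − PT + PR.
This gives a 24×16 integer matrix of rank 15; reducing to Smith normal form yields diagonal entries (1,1,1,1,1,1,1,1,1,1,1,1,1,1,1).

Reading off H_k = ker ∂_k / im ∂_{k+1}:

  H_0: rank C_0 − rank ∂_1 = 8 − 7 = 1, and the invariant factors of ∂_1 are all 1, so H_0 ≅ Z.
  H_1: rank ker ∂_1 − rank ∂_2 = (24 − 7) − 15 = 2, and the invariant factors of ∂_2 are all 1, so H_1 ≅ Z^2.
  H_2: rank ker ∂_2 − rank ∂_3 = (16 − 15) − 0 = 1, and there is no ∂_3, so H_2 ≅ Z.

Hence the Betti numbers are b_0 = 1, b_1 = 2, b_2 = 1.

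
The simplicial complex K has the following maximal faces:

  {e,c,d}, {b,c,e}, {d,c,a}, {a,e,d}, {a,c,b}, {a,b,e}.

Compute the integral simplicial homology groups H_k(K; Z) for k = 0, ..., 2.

Order the vertices as a < b < c < d < e. Listing each simplex with vertices in this order, K has dimension 2 with simplices:

  0-simplices (5): a, b, c, d, e
  1-simplices (9): ab, ac, ad, ae, bc, be, cd, ce, de
  2-simplices (6): abc, abe, acd, ade, bce, cde

giving chain groups C_0 ≅ Z^5, C_1 ≅ Z^9, C_2 ≅ Z^6.

The boundary map ∂_1: C_1 → C_0 maps an edge to its endpoints' difference, ∂[p,q] = q − p. For instance
  ∂be = e − b.
The 5×9 boundary matrix has rank 4 and Smith normal form diag(1,1,1,1).

Boundary ∂_2: C_2 → C_1 acts by ∂[p,q,r] = [q,r] − [p,r] + [p,q]. For instance
  ∂cde = de − ce + cd,
  ∂bce = ce − be + bc.
This gives a 9×6 integer matrix of rank 5; reducing to Smith normal form yields diagonal entries (1,1,1,1,1).

Computing H_k = (kernel of ∂_k) / (image of ∂_{k+1}):

  H_0: rank C_0 − rank ∂_1 = 5 − 4 = 1, and the invariant factors of ∂_1 are all 1, so H_0 ≅ Z.
  H_1: rank ker ∂_1 − rank ∂_2 = (9 − 4) − 5 = 0, and the invariant factors of ∂_2 are all 1, so H_1 ≅ 0.
  H_2: rank ker ∂_2 − rank ∂_3 = (6 − 5) − 0 = 1, and there is no ∂_3, so H_2 ≅ Z.

H_0 = Z,  H_1 = 0,  H_2 = Z.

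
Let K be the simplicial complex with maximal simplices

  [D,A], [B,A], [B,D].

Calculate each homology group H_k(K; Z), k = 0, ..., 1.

H_0 ≅ Z,  H_1 ≅ Z.

Take the total order A < B < D on the vertex set. Then K (dimension 1) consists of the simplices:

  0-simplices (3): A, B, D
  1-simplices (3): AB, AD, BD

giving chain groups C_0 ≅ Z^3, C_1 ≅ Z^3.

Boundary ∂_1: C_1 → C_0 maps an edge to its endpoints' difference, ∂[p,q] = q − p. For instance
  ∂AB = B − A.
As a 3×3 matrix over Z this has rank 2, with invariant factors (1,1).

From H_k ≅ ker(∂_k) / im(∂_{k+1}) we obtain:

  H_0: rank C_0 − rank ∂_1 = 3 − 2 = 1, and the invariant factors of ∂_1 are all 1, so H_0 = Z.
  H_1: rank ker ∂_1 − rank ∂_2 = (3 − 2) − 0 = 1, and there is no ∂_2, so H_1 = Z.

As a check, the Euler characteristic is 3 − 3 = 0, which agrees with 1 − 1 = 0.
(K is a triangulation of the circle S^1.)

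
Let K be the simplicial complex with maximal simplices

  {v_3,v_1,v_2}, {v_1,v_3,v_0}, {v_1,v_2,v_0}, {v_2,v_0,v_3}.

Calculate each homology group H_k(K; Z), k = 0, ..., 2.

Take the total order v_0 < v_1 < v_2 < v_3 on the vertex set. Then K (dimension 2) consists of the simplices:

  0-simplices (4): [v_0], [v_1], [v_2], [v_3]
  1-simplices (6): [v_0,v_1], [v_0,v_2], [v_0,v_3], [v_1,v_2], [v_1,v_3], [v_2,v_3]
  2-simplices (4): [v_0,v_1,v_2], [v_0,v_1,v_3], [v_0,v_2,v_3], [v_1,v_2,v_3]

giving chain groups C_0 ≅ Z^4, C_1 ≅ Z^6, C_2 ≅ Z^4.

The boundary map ∂_1: C_1 → C_0 is given by ∂[p,q] = [q] − [p]. For instance
  ∂[v_1,v_3] = [v_3] − [v_1].
As a 4×6 matrix over Z this has rank 3, with invariant factors (1,1,1).

The boundary map ∂_2: C_2 → C_1 acts by ∂[p,q,r] = [q,r] − [p,r] + [p,q]. For instance
  ∂[v_0,v_1,v_3] = [v_1,v_3] − [v_0,v_3] + [v_0,v_1],
  ∂[v_1,v_2,v_3] = [v_2,v_3] − [v_1,v_3] + [v_1,v_2].
As a 6×4 matrix over Z this has rank 3, with invariant factors (1,1,1).

Computing H_k = (kernel of ∂_k) / (image of ∂_{k+1}):

  H_0: rank C_0 − rank ∂_1 = 4 − 3 = 1, and the invariant factors of ∂_1 are all 1, so H_0 = Z.
  H_1: rank ker ∂_1 − rank ∂_2 = (6 − 3) − 3 = 0, and the invariant factors of ∂_2 are all 1, so H_1 = 0.
  H_2: rank ker ∂_2 − rank ∂_3 = (4 − 3) − 0 = 1, and there is no ∂_3, so H_2 = Z.

As a check, the Euler characteristic is 4 − 6 + 4 = 2, which agrees with 1 − 0 + 1 = 2.

H_0 = Z,  H_1 = 0,  H_2 = Z.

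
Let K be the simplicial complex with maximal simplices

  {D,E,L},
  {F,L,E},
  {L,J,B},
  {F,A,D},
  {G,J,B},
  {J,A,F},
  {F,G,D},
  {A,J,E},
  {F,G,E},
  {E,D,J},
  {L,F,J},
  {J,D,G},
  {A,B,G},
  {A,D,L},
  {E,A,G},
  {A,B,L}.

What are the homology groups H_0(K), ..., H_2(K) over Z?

We work with the vertex ordering A < B < D < E < F < G < J < L. The simplices of K, each written with vertices in increasing order, are:

  0-simplices (8): A, B, D, E, F, G, J, L
  1-simplices (24): AB, AD, AE, AF, AG, AJ, AL, BG, BJ, BL, DE, DF, DG, DJ, DL, EF, EG, EJ, EL, FG, FJ, FL, GJ, JL
  2-simplices (16): ABG, ABL, ADF, ADL, AEG, AEJ, AFJ, BGJ, BJL, DEJ, DEL, DFG, DGJ, EFG, EFL, FJL

Hence C_0 ≅ Z^8, C_1 ≅ Z^24, C_2 ≅ Z^16.

Boundary ∂_1: C_1 → C_0 is given by ∂[p,q] = [q] − [p]. For instance
  ∂FL = L − F.
The resulting 8×24 matrix has rank 7, and its Smith normal form has invariant factors (1,1,1,1,1,1,1).

∂_2: C_2 → C_1 maps a triangle to the signed sum of its edges. For instance
  ∂DGJ = GJ − DJ + DG,
  ∂AEJ = EJ − AJ + AE.
As a 24×16 matrix over Z this has rank 15, with invariant factors (1,1,1,1,1,1,1,1,1,1,1,1,1,1,1).

Now H_k = ker ∂_k / im ∂_{k+1}, so:

  H_0: rank C_0 − rank ∂_1 = 8 − 7 = 1, and the invariant factors of ∂_1 are all 1, so H_0 ≅ Z.
  H_1: rank ker ∂_1 − rank ∂_2 = (24 − 7) − 15 = 2, and the invariant factors of ∂_2 are all 1, so H_1 ≅ Z^2.
  H_2: rank ker ∂_2 − rank ∂_3 = (16 − 15) − 0 = 1, and there is no ∂_3, so H_2 ≅ Z.

H_0 ≅ Z,  H_1 ≅ Z^2,  H_2 ≅ Z.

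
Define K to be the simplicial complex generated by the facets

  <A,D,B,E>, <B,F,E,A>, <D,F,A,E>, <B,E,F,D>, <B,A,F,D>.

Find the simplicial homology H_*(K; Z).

H_0 ≅ Z,  H_1 = 0,  H_2 = 0,  H_3 ≅ Z.

We work with the vertex ordering A < B < D < E < F. The simplices of K, each written with vertices in increasing order, are:

  0-simplices (5): A, B, D, E, F
  1-simplices (10): AB, AD, AE, AF, BD, BE, BF, DE, DF, EF
  2-simplices (10): ABD, ABE, ABF, ADE, ADF, AEF, BDE, BDF, BEF, DEF
  3-simplices (5): ABDE, ABDF, ABEF, ADEF, BDEF

Hence C_0 ≅ Z^5, C_1 ≅ Z^10, C_2 ≅ Z^10, C_3 ≅ Z^5.

∂_1: C_1 → C_0 is given by ∂[p,q] = [q] − [p].
As a 5×10 matrix over Z this has rank 4, with invariant factors (1,1,1,1).

∂_2: C_2 → C_1 acts by ∂[p,q,r] = [q,r] − [p,r] + [p,q]. For instance
  ∂ADE = DE − AE + AD,
  ∂ABF = BF − AF + AB.
The resulting 10×10 matrix has rank 6, and its Smith normal form has invariant factors (1,1,1,1,1,1).

∂_3: C_3 → C_2 sends each 3-simplex σ to the alternating sum Σ_i (−1)^i (σ with its i-th vertex removed). For instance
  ∂ABDF = BDF − ADF + ABF − ABD,
  ∂BDEF = DEF − BEF + BDF − BDE.
This gives a 10×5 integer matrix of rank 4; reducing to Smith normal form yields diagonal entries (1,1,1,1).

Now H_k = ker ∂_k / im ∂_{k+1}, so:

  H_0: rank C_0 − rank ∂_1 = 5 − 4 = 1, and the invariant factors of ∂_1 are all 1, so H_0 ≅ Z.
  H_1: rank ker ∂_1 − rank ∂_2 = (10 − 4) − 6 = 0, and the invariant factors of ∂_2 are all 1, so H_1 ≅ 0.
  H_2: rank ker ∂_2 − rank ∂_3 = (10 − 6) − 4 = 0, and the invariant factors of ∂_3 are all 1, so H_2 ≅ 0.
  H_3: rank ker ∂_3 − rank ∂_4 = (5 − 4) − 0 = 1, and there is no ∂_4, so H_3 ≅ Z.

As a check, the Euler characteristic is 5 − 10 + 10 − 5 = 0, which agrees with 1 − 0 + 0 − 1 = 0.
(K is a triangulation of the 3-sphere S^3.)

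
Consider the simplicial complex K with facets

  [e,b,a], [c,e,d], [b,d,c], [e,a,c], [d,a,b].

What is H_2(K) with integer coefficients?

H_2 ≅ 0.

K has 5 vertices, 10 edges, 5 triangles.
rank ∂_2 = 5, rank ∂_3 = 0 ⇒ b_2 = 5 − 5 − 0 = 0. So H_2 = 0.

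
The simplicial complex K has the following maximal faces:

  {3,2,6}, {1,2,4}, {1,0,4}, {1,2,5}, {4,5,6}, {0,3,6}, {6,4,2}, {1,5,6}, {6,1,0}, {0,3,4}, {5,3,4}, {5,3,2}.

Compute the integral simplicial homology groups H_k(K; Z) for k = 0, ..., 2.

H_0 = Z,  H_1 = Z_2,  H_2 = 0.

Order the vertices as 0 < 1 < 2 < 3 < 4 < 5 < 6. Listing each simplex with vertices in this order, K has dimension 2 with simplices:

  0-simplices (7): [0], [1], [2], [3], [4], [5], [6]
  1-simplices (18): [0,1], [0,3], [0,4], [0,6], [1,2], [1,4], [1,5], [1,6], [2,3], [2,4], [2,5], [2,6], [3,4], [3,5], [3,6], [4,5], [4,6], [5,6]
  2-simplices (12): [0,1,4], [0,1,6], [0,3,4], [0,3,6], [1,2,4], [1,2,5], [1,5,6], [2,3,5], [2,3,6], [2,4,6], [3,4,5], [4,5,6]

giving chain groups C_0 ≅ Z^7, C_1 ≅ Z^18, C_2 ≅ Z^12.

Boundary ∂_1: C_1 → C_0 is given by ∂[p,q] = [q] − [p].
As a 7×18 matrix over Z this has rank 6, with invariant factors (1,1,1,1,1,1).

Boundary ∂_2: C_2 → C_1 maps a triangle to the signed sum of its edges. For instance
  ∂[2,4,6] = [4,6] − [2,6] + [2,4],
  ∂[0,1,6] = [1,6] − [0,6] + [0,1].
The resulting 18×12 matrix has rank 12, and its Smith normal form has invariant factors (1,1,1,1,1,1,1,1,1,1,1,2).

Now H_k = ker ∂_k / im ∂_{k+1}, so:

  H_0: rank C_0 − rank ∂_1 = 7 − 6 = 1, and the invariant factors of ∂_1 are all 1, so H_0 = Z.
  H_1: rank ker ∂_1 − rank ∂_2 = (18 − 6) − 12 = 0, and ∂_2 has invariant factor 2 > 1, so H_1 = Z_2.
  H_2: rank ker ∂_2 − rank ∂_3 = (12 − 12) − 0 = 0, and there is no ∂_3, so H_2 = 0.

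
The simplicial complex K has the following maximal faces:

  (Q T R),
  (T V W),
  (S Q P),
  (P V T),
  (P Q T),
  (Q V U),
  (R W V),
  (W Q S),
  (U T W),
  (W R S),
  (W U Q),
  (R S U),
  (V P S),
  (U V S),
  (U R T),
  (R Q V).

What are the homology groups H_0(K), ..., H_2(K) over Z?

We work with the vertex ordering P < Q < R < S < T < U < V < W. The simplices of K, each written with vertices in increasing order, are:

  0-simplices (8): P, Q, R, S, T, U, V, W
  1-simplices (24): PQ, PS, PT, PV, QR, QS, QT, QU, QV, QW, RS, RT, RU, RV, RW, SU, SV, SW, TU, TV, TW, UV, UW, VW
  2-simplices (16): PQS, PQT, PSV, PTV, QRT, QRV, QSW, QUV, QUW, RSU, RSW, RTU, RVW, SUV, TUW, TVW

giving chain groups C_0 ≅ Z^8, C_1 ≅ Z^24, C_2 ≅ Z^16.

∂_1: C_1 → C_0 is given by ∂[p,q] = [q] − [p].
This gives a 8×24 integer matrix of rank 7; reducing to Smith normal form yields diagonal entries (1,1,1,1,1,1,1).

The boundary map ∂_2: C_2 → C_1 acts by ∂[p,q,r] = [q,r] − [p,r] + [p,q]. For instance
  ∂PSV = SV − PV + PS,
  ∂QSW = SW − QW + QS.
As a 24×16 matrix over Z this has rank 15, with invariant factors (1,1,1,1,1,1,1,1,1,1,1,1,1,1,1).

Reading off H_k = ker ∂_k / im ∂_{k+1}:

  H_0: rank C_0 − rank ∂_1 = 8 − 7 = 1, and the invariant factors of ∂_1 are all 1, so H_0 = Z.
  H_1: rank ker ∂_1 − rank ∂_2 = (24 − 7) − 15 = 2, and the invariant factors of ∂_2 are all 1, so H_1 = Z^2.
  H_2: rank ker ∂_2 − rank ∂_3 = (16 − 15) − 0 = 1, and there is no ∂_3, so H_2 = Z.

H_0 = Z,  H_1 = Z^2,  H_2 = Z.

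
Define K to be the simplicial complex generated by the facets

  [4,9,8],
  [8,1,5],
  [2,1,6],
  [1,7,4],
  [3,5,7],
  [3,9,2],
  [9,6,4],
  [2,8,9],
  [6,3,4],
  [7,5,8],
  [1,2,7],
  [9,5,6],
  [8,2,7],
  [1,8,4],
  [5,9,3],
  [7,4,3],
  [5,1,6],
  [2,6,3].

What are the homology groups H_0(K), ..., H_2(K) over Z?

H_0 = Z,  H_1 = Z ⊕ Z/2,  H_2 = 0.

We work with the vertex ordering 1 < 2 < 3 < 4 < 5 < 6 < 7 < 8 < 9. The simplices of K, each written with vertices in increasing order, are:

  0-simplices (9): [1], [2], [3], [4], [5], [6], [7], [8], [9]
  1-simplices (27): (27 of them)
  2-simplices (18): [1,2,6], [1,2,7], [1,4,7], [1,4,8], [1,5,6], [1,5,8], [2,3,6], [2,3,9], [2,7,8], [2,8,9], [3,4,6], [3,4,7], [3,5,7], [3,5,9], [4,6,9], [4,8,9], [5,6,9], [5,7,8]

giving chain groups C_0 ≅ Z^9, C_1 ≅ Z^27, C_2 ≅ Z^18.

∂_1: C_1 → C_0 sends each edge [p,q] (with p < q) to q − p. For instance
  ∂[4,7] = [7] − [4].
The 9×27 boundary matrix has rank 8 and Smith normal form diag(1,1,1,1,1,1,1,1).

Boundary ∂_2: C_2 → C_1 maps a triangle to the signed sum of its edges. For instance
  ∂[2,3,9] = [3,9] − [2,9] + [2,3],
  ∂[3,5,9] = [5,9] − [3,9] + [3,5].
The resulting 27×18 matrix has rank 18, and its Smith normal form has invariant factors (1,1,1,1,1,1,1,1,1,1,1,1,1,1,1,1,1,2).

Reading off H_k = ker ∂_k / im ∂_{k+1}:

  H_0: rank C_0 − rank ∂_1 = 9 − 8 = 1, and the invariant factors of ∂_1 are all 1, so H_0 = Z.
  H_1: rank ker ∂_1 − rank ∂_2 = (27 − 8) − 18 = 1, and ∂_2 has invariant factor 2 > 1, so H_1 = Z ⊕ Z/2.
  H_2: rank ker ∂_2 − rank ∂_3 = (18 − 18) − 0 = 0, and there is no ∂_3, so H_2 = 0.

As a check, the Euler characteristic is 9 − 27 + 18 = 0, which agrees with 1 − 1 + 0 = 0.
(K is a triangulation of the Klein bottle.)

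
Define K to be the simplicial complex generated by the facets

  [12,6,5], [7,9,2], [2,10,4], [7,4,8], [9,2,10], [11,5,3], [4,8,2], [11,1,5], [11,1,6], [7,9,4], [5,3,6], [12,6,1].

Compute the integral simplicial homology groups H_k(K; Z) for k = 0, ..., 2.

H_0 = Z^2,  H_1 = Z^2,  H_2 = 0.

Take the total order 1 < 2 < 3 < 4 < 5 < 6 < 7 < 8 < 9 < 10 < 11 < 12 on the vertex set. Then K (dimension 2) consists of the simplices:

  0-simplices (12): [1], [2], [3], [4], [5], [6], [7], [8], [9], [10], [11], [12]
  1-simplices (24): (24 of them)
  2-simplices (12): [1,5,11], [1,6,11], [1,6,12], [2,4,8], [2,4,10], [2,7,9], [2,9,10], [3,5,6], [3,5,11], [4,7,8], [4,7,9], [5,6,12]

giving chain groups C_0 ≅ Z^12, C_1 ≅ Z^24, C_2 ≅ Z^12.

Boundary ∂_1: C_1 → C_0 maps an edge to its endpoints' difference, ∂[p,q] = q − p. For instance
  ∂[5,6] = [6] − [5].
The 12×24 boundary matrix has rank 10 and Smith normal form diag(1,1,1,1,1,1,1,1,1,1).

∂_2: C_2 → C_1 maps a triangle to the signed sum of its edges. For instance
  ∂[1,5,11] = [5,11] − [1,11] + [1,5],
  ∂[3,5,6] = [5,6] − [3,6] + [3,5].
This gives a 24×12 integer matrix of rank 12; reducing to Smith normal form yields diagonal entries (1,1,1,1,1,1,1,1,1,1,1,1).

Now H_k = ker ∂_k / im ∂_{k+1}, so:

  H_0: rank C_0 − rank ∂_1 = 12 − 10 = 2, and the invariant factors of ∂_1 are all 1, so H_0 = Z^2.
  H_1: rank ker ∂_1 − rank ∂_2 = (24 − 10) − 12 = 2, and the invariant factors of ∂_2 are all 1, so H_1 = Z^2.
  H_2: rank ker ∂_2 − rank ∂_3 = (12 − 12) − 0 = 0, and there is no ∂_3, so H_2 = 0.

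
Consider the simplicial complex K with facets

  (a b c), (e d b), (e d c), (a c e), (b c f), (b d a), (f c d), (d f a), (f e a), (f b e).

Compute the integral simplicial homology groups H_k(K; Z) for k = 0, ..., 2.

We work with the vertex ordering a < b < c < d < e < f. The simplices of K, each written with vertices in increasing order, are:

  0-simplices (6): a, b, c, d, e, f
  1-simplices (15): ab, ac, ad, ae, af, bc, bd, be, bf, cd, ce, cf, de, df, ef
  2-simplices (10): abc, abd, ace, adf, aef, bcf, bde, bef, cde, cdf

Hence C_0 ≅ Z^6, C_1 ≅ Z^15, C_2 ≅ Z^10.

The boundary map ∂_1: C_1 → C_0 is given by ∂[p,q] = [q] − [p].
This gives a 6×15 integer matrix of rank 5; reducing to Smith normal form yields diagonal entries (1,1,1,1,1).

Boundary ∂_2: C_2 → C_1 maps a triangle to the signed sum of its edges. For instance
  ∂abd = bd − ad + ab,
  ∂ace = ce − ae + ac.
The 15×10 boundary matrix has rank 10 and Smith normal form diag(1,1,1,1,1,1,1,1,1,2).

Computing H_k = (kernel of ∂_k) / (image of ∂_{k+1}):

  H_0: rank C_0 − rank ∂_1 = 6 − 5 = 1, and the invariant factors of ∂_1 are all 1, so H_0 = Z.
  H_1: rank ker ∂_1 − rank ∂_2 = (15 − 5) − 10 = 0, and ∂_2 has invariant factor 2 > 1, so H_1 = Z/2.
  H_2: rank ker ∂_2 − rank ∂_3 = (10 − 10) − 0 = 0, and there is no ∂_3, so H_2 = 0.

(K is a triangulation of the real projective plane RP^2.)

H_0 = Z,  H_1 = Z/2,  H_2 = 0.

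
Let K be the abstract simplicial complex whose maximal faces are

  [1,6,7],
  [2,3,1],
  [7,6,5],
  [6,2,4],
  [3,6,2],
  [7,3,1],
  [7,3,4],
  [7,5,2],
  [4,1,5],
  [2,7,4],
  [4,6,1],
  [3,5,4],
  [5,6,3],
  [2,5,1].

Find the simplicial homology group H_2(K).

Fix the vertex order 1 < 2 < 3 < 4 < 5 < 6 < 7 and write every simplex with vertices in increasing order. Then dim K = 2 and the simplices of K are:

  0-simplices (7): [1], [2], [3], [4], [5], [6], [7]
  1-simplices (21): [1,2], [1,3], [1,4], [1,5], [1,6], [1,7], [2,3], [2,4], [2,5], [2,6], [2,7], [3,4], [3,5], [3,6], [3,7], [4,5], [4,6], [4,7], [5,6], [5,7], [6,7]
  2-simplices (14): [1,2,3], [1,2,5], [1,3,7], [1,4,5], [1,4,6], [1,6,7], [2,3,6], [2,4,6], [2,4,7], [2,5,7], [3,4,5], [3,4,7], [3,5,6], [5,6,7]

giving chain groups C_0 ≅ Z^7, C_1 ≅ Z^21, C_2 ≅ Z^14.

Boundary ∂_1: C_1 → C_0 maps an edge to its endpoints' difference, ∂[p,q] = q − p. For instance
  ∂[1,5] = [5] − [1].
This gives a 7×21 integer matrix of rank 6; reducing to Smith normal form yields diagonal entries (1,1,1,1,1,1).

The boundary map ∂_2: C_2 → C_1 acts by ∂[p,q,r] = [q,r] − [p,r] + [p,q]. For instance
  ∂[1,2,5] = [2,5] − [1,5] + [1,2],
  ∂[2,3,6] = [3,6] − [2,6] + [2,3].
The 21×14 boundary matrix has rank 13 and Smith normal form diag(1,1,1,1,1,1,1,1,1,1,1,1,1).

Computing H_k = (kernel of ∂_k) / (image of ∂_{k+1}):

  H_2: rank ker ∂_2 − rank ∂_3 = (14 − 13) − 0 = 1, and there is no ∂_3, so H_2 = Z.

H_2 = Z.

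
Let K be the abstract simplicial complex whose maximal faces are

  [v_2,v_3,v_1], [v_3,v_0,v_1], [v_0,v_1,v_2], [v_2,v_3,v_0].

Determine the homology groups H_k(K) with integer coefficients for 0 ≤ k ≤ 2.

Fix the vertex order v_0 < v_1 < v_2 < v_3 and write every simplex with vertices in increasing order. Then dim K = 2 and the simplices of K are:

  0-simplices (4): [v_0], [v_1], [v_2], [v_3]
  1-simplices (6): [v_0,v_1], [v_0,v_2], [v_0,v_3], [v_1,v_2], [v_1,v_3], [v_2,v_3]
  2-simplices (4): [v_0,v_1,v_2], [v_0,v_1,v_3], [v_0,v_2,v_3], [v_1,v_2,v_3]

Hence C_0 ≅ Z^4, C_1 ≅ Z^6, C_2 ≅ Z^4.

Boundary ∂_1: C_1 → C_0 maps an edge to its endpoints' difference, ∂[p,q] = q − p.
The 4×6 boundary matrix has rank 3 and Smith normal form diag(1,1,1).

Boundary ∂_2: C_2 → C_1 acts by ∂[p,q,r] = [q,r] − [p,r] + [p,q]. For instance
  ∂[v_0,v_1,v_3] = [v_1,v_3] − [v_0,v_3] + [v_0,v_1],
  ∂[v_1,v_2,v_3] = [v_2,v_3] − [v_1,v_3] + [v_1,v_2].
This gives a 6×4 integer matrix of rank 3; reducing to Smith normal form yields diagonal entries (1,1,1).

Computing H_k = (kernel of ∂_k) / (image of ∂_{k+1}):

  H_0: rank C_0 − rank ∂_1 = 4 − 3 = 1, and the invariant factors of ∂_1 are all 1, so H_0 = Z.
  H_1: rank ker ∂_1 − rank ∂_2 = (6 − 3) − 3 = 0, and the invariant factors of ∂_2 are all 1, so H_1 = 0.
  H_2: rank ker ∂_2 − rank ∂_3 = (4 − 3) − 0 = 1, and there is no ∂_3, so H_2 = Z.

As a check, the Euler characteristic is 4 − 6 + 4 = 2, which agrees with 1 − 0 + 1 = 2.
(K is a triangulation of the 2-sphere S^2.)

H_0 = Z,  H_1 = 0,  H_2 = Z.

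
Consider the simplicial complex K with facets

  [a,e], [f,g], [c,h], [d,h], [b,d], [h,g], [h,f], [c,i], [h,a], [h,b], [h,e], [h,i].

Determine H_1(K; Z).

H_1 ≅ Z^4.

Fix the vertex order a < b < c < d < e < f < g < h < i and write every simplex with vertices in increasing order. Then dim K = 1 and the simplices of K are:

  0-simplices (9): a, b, c, d, e, f, g, h, i
  1-simplices (12): ae, ah, bd, bh, ch, ci, dh, eh, fg, fh, gh, hi

Hence C_0 ≅ Z^9, C_1 ≅ Z^12.

The boundary map ∂_1: C_1 → C_0 maps an edge to its endpoints' difference, ∂[p,q] = q − p. For instance
  ∂bd = d − b.
As a 9×12 matrix over Z this has rank 8, with invariant factors (1,1,1,1,1,1,1,1).

Now H_k = ker ∂_k / im ∂_{k+1}, so:

  H_1: rank ker ∂_1 − rank ∂_2 = (12 − 8) − 0 = 4, and there is no ∂_2, so H_1 = Z^4.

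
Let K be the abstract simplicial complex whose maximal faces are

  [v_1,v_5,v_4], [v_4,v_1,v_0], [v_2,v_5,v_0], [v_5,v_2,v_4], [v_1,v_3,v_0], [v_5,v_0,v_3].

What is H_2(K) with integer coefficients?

K has 6 vertices, 12 edges, 6 triangles.
rank ∂_2 = 6, rank ∂_3 = 0 ⇒ b_2 = 6 − 6 − 0 = 0. So H_2 ≅ 0.

H_2 = 0.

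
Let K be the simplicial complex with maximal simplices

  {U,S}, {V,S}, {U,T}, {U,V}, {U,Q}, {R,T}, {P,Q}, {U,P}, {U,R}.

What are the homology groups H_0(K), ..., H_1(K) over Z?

H_0 = Z,  H_1 = Z^3.

We work with the vertex ordering P < Q < R < S < T < U < V. The simplices of K, each written with vertices in increasing order, are:

  0-simplices (7): P, Q, R, S, T, U, V
  1-simplices (9): PQ, PU, QU, RT, RU, SU, SV, TU, UV

giving chain groups C_0 ≅ Z^7, C_1 ≅ Z^9.

∂_1: C_1 → C_0 sends each edge [p,q] (with p < q) to q − p. For instance
  ∂RT = T − R.
The 7×9 boundary matrix has rank 6 and Smith normal form diag(1,1,1,1,1,1).

Reading off H_k = ker ∂_k / im ∂_{k+1}:

  H_0: rank C_0 − rank ∂_1 = 7 − 6 = 1, and the invariant factors of ∂_1 are all 1, so H_0 ≅ Z.
  H_1: rank ker ∂_1 − rank ∂_2 = (9 − 6) − 0 = 3, and there is no ∂_2, so H_1 ≅ Z^3.

As a check, the Euler characteristic is 7 − 9 = -2, which agrees with 1 − 3 = -2.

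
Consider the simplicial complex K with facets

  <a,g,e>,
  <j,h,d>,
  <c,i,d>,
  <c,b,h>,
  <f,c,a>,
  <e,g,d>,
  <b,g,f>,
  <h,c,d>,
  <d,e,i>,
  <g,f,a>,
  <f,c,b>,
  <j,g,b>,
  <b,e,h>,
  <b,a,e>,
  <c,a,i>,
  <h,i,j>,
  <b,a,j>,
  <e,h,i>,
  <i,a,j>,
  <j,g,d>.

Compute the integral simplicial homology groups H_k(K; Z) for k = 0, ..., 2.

H_0 = Z,  H_1 = Z × Z/2,  H_2 = 0.

We work with the vertex ordering a < b < c < d < e < f < g < h < i < j. The simplices of K, each written with vertices in increasing order, are:

  0-simplices (10): a, b, c, d, e, f, g, h, i, j
  1-simplices (30): ab, ac, ae, af, ag, ai, aj, bc, be, bf, bg, bh, bj, cd, cf, ch, ci, de, dg, dh, di, dj, eg, eh, ei, fg, gj, hi, hj, ij
  2-simplices (20): abe, abj, acf, aci, aeg, afg, aij, bcf, bch, beh, bfg, bgj, cdh, cdi, deg, dei, dgj, dhj, ehi, hij

Hence C_0 ≅ Z^10, C_1 ≅ Z^30, C_2 ≅ Z^20.

∂_1: C_1 → C_0 maps an edge to its endpoints' difference, ∂[p,q] = q − p.
The 10×30 boundary matrix has rank 9 and Smith normal form diag(1,1,1,1,1,1,1,1,1).

∂_2: C_2 → C_1 acts by ∂[p,q,r] = [q,r] − [p,r] + [p,q]. For instance
  ∂bch = ch − bh + bc,
  ∂cdi = di − ci + cd.
This gives a 30×20 integer matrix of rank 20; reducing to Smith normal form yields diagonal entries (1,1,1,1,1,1,1,1,1,1,1,1,1,1,1,1,1,1,1,2).

From H_k ≅ ker(∂_k) / im(∂_{k+1}) we obtain:

  H_0: rank C_0 − rank ∂_1 = 10 − 9 = 1, and the invariant factors of ∂_1 are all 1, so H_0 = Z.
  H_1: rank ker ∂_1 − rank ∂_2 = (30 − 9) − 20 = 1, and ∂_2 has invariant factor 2 > 1, so H_1 = Z × Z/2.
  H_2: rank ker ∂_2 − rank ∂_3 = (20 − 20) − 0 = 0, and there is no ∂_3, so H_2 = 0.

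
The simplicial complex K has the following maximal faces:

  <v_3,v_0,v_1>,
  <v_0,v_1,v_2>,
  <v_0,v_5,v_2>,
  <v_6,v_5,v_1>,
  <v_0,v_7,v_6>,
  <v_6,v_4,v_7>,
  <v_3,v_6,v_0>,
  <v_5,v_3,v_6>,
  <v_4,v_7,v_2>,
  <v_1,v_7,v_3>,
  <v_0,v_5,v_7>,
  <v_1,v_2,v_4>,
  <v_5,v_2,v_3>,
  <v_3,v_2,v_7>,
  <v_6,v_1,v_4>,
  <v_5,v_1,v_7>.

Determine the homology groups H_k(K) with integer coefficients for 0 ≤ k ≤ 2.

K has 8 vertices, 24 edges, 16 triangles.
rank ∂_0 = 0, rank ∂_1 = 7 ⇒ b_0 = 8 − 0 − 7 = 1; all invariant factors of ∂_1 are 1 so no torsion. So H_0 = Z.
rank ∂_1 = 7, rank ∂_2 = 15 ⇒ b_1 = 24 − 7 − 15 = 2; all invariant factors of ∂_2 are 1 so no torsion. So H_1 = Z^2.
rank ∂_2 = 15, rank ∂_3 = 0 ⇒ b_2 = 16 − 15 − 0 = 1. So H_2 = Z.

H_0 ≅ Z,  H_1 ≅ Z^2,  H_2 ≅ Z.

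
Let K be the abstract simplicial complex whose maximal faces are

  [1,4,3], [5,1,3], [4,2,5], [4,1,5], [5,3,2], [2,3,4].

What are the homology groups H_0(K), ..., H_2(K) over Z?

H_0 ≅ Z,  H_1 = 0,  H_2 ≅ Z.

Fix the vertex order 1 < 2 < 3 < 4 < 5 and write every simplex with vertices in increasing order. Then dim K = 2 and the simplices of K are:

  0-simplices (5): [1], [2], [3], [4], [5]
  1-simplices (9): [1,3], [1,4], [1,5], [2,3], [2,4], [2,5], [3,4], [3,5], [4,5]
  2-simplices (6): [1,3,4], [1,3,5], [1,4,5], [2,3,4], [2,3,5], [2,4,5]

Hence C_0 ≅ Z^5, C_1 ≅ Z^9, C_2 ≅ Z^6.

Boundary ∂_1: C_1 → C_0 sends each edge [p,q] (with p < q) to q − p. For instance
  ∂[2,5] = [5] − [2].
This gives a 5×9 integer matrix of rank 4; reducing to Smith normal form yields diagonal entries (1,1,1,1).

Boundary ∂_2: C_2 → C_1 acts by ∂[p,q,r] = [q,r] − [p,r] + [p,q]. For instance
  ∂[2,3,4] = [3,4] − [2,4] + [2,3],
  ∂[1,3,5] = [3,5] − [1,5] + [1,3].
The 9×6 boundary matrix has rank 5 and Smith normal form diag(1,1,1,1,1).

Computing H_k = (kernel of ∂_k) / (image of ∂_{k+1}):

  H_0: rank C_0 − rank ∂_1 = 5 − 4 = 1, and the invariant factors of ∂_1 are all 1, so H_0 ≅ Z.
  H_1: rank ker ∂_1 − rank ∂_2 = (9 − 4) − 5 = 0, and the invariant factors of ∂_2 are all 1, so H_1 ≅ 0.
  H_2: rank ker ∂_2 − rank ∂_3 = (6 − 5) − 0 = 1, and there is no ∂_3, so H_2 ≅ Z.

(K is a triangulation of the 2-sphere S^2.)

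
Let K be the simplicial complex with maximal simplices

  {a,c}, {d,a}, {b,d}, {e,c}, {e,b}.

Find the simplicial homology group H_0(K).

H_0 ≅ Z.

We work with the vertex ordering a < b < c < d < e. The simplices of K, each written with vertices in increasing order, are:

  0-simplices (5): a, b, c, d, e
  1-simplices (5): ac, ad, bd, be, ce

Hence C_0 ≅ Z^5, C_1 ≅ Z^5.

The boundary map ∂_1: C_1 → C_0 sends each edge [p,q] (with p < q) to q − p. For instance
  ∂bd = d − b.
As a 5×5 matrix over Z this has rank 4, with invariant factors (1,1,1,1).

From H_k ≅ ker(∂_k) / im(∂_{k+1}) we obtain:

  H_0: rank C_0 − rank ∂_1 = 5 − 4 = 1, and the invariant factors of ∂_1 are all 1, so H_0 = Z.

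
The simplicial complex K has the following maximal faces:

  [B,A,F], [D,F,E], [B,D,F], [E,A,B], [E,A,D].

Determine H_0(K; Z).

H_0 = Z.

We work with the vertex ordering A < B < D < E < F. The simplices of K, each written with vertices in increasing order, are:

  0-simplices (5): A, B, D, E, F
  1-simplices (10): AB, AD, AE, AF, BD, BE, BF, DE, DF, EF
  2-simplices (5): ABE, ABF, ADE, BDF, DEF

giving chain groups C_0 ≅ Z^5, C_1 ≅ Z^10, C_2 ≅ Z^5.

The boundary map ∂_1: C_1 → C_0 is given by ∂[p,q] = [q] − [p].
As a 5×10 matrix over Z this has rank 4, with invariant factors (1,1,1,1).

The boundary map ∂_2: C_2 → C_1 maps a triangle to the signed sum of its edges. For instance
  ∂BDF = DF − BF + BD,
  ∂ADE = DE − AE + AD.
This gives a 10×5 integer matrix of rank 5; reducing to Smith normal form yields diagonal entries (1,1,1,1,1).

From H_k ≅ ker(∂_k) / im(∂_{k+1}) we obtain:

  H_0: rank C_0 − rank ∂_1 = 5 − 4 = 1, and the invariant factors of ∂_1 are all 1, so H_0 ≅ Z.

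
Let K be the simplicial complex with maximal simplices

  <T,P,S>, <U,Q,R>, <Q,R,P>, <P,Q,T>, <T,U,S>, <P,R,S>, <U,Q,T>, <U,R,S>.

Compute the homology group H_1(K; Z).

H_1 ≅ 0.

We work with the vertex ordering P < Q < R < S < T < U. The simplices of K, each written with vertices in increasing order, are:

  0-simplices (6): P, Q, R, S, T, U
  1-simplices (12): PQ, PR, PS, PT, QR, QT, QU, RS, RU, ST, SU, TU
  2-simplices (8): PQR, PQT, PRS, PST, QRU, QTU, RSU, STU

so the chain groups are C_0 ≅ Z^6, C_1 ≅ Z^12, C_2 ≅ Z^8.

The boundary map ∂_1: C_1 → C_0 sends each edge [p,q] (with p < q) to q − p. For instance
  ∂PR = R − P.
The resulting 6×12 matrix has rank 5, and its Smith normal form has invariant factors (1,1,1,1,1).

∂_2: C_2 → C_1 maps a triangle to the signed sum of its edges. For instance
  ∂RSU = SU − RU + RS,
  ∂STU = TU − SU + ST.
This gives a 12×8 integer matrix of rank 7; reducing to Smith normal form yields diagonal entries (1,1,1,1,1,1,1).

Computing H_k = (kernel of ∂_k) / (image of ∂_{k+1}):

  H_1: rank ker ∂_1 − rank ∂_2 = (12 − 5) − 7 = 0, and the invariant factors of ∂_2 are all 1, so H_1 ≅ 0.

(K is a triangulation of the 2-sphere S^2.)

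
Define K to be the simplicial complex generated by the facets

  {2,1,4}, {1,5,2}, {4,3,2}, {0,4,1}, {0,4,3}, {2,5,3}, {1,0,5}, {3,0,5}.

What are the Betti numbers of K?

Take the total order 0 < 1 < 2 < 3 < 4 < 5 on the vertex set. Then K (dimension 2) consists of the simplices:

  0-simplices (6): [0], [1], [2], [3], [4], [5]
  1-simplices (12): [0,1], [0,3], [0,4], [0,5], [1,2], [1,4], [1,5], [2,3], [2,4], [2,5], [3,4], [3,5]
  2-simplices (8): [0,1,4], [0,1,5], [0,3,4], [0,3,5], [1,2,4], [1,2,5], [2,3,4], [2,3,5]

so the chain groups are C_0 ≅ Z^6, C_1 ≅ Z^12, C_2 ≅ Z^8.

The boundary map ∂_1: C_1 → C_0 is given by ∂[p,q] = [q] − [p]. For instance
  ∂[3,5] = [5] − [3].
The 6×12 boundary matrix has rank 5 and Smith normal form diag(1,1,1,1,1).

∂_2: C_2 → C_1 maps a triangle to the signed sum of its edges. For instance
  ∂[1,2,5] = [2,5] − [1,5] + [1,2],
  ∂[0,1,5] = [1,5] − [0,5] + [0,1].
The 12×8 boundary matrix has rank 7 and Smith normal form diag(1,1,1,1,1,1,1).

Reading off H_k = ker ∂_k / im ∂_{k+1}:

  H_0: rank C_0 − rank ∂_1 = 6 − 5 = 1, and the invariant factors of ∂_1 are all 1, so H_0 = Z.
  H_1: rank ker ∂_1 − rank ∂_2 = (12 − 5) − 7 = 0, and the invariant factors of ∂_2 are all 1, so H_1 = 0.
  H_2: rank ker ∂_2 − rank ∂_3 = (8 − 7) − 0 = 1, and there is no ∂_3, so H_2 = Z.

Hence the Betti numbers are b_0 = 1, b_1 = 0, b_2 = 1.

b_0 = 1, b_1 = 0, b_2 = 1.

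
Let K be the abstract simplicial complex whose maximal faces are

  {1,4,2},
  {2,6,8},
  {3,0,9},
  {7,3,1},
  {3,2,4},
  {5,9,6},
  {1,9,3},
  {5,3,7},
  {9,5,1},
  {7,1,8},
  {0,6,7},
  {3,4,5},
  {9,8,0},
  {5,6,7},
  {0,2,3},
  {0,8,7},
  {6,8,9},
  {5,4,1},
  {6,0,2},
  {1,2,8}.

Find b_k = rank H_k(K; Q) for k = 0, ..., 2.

b_0 = 1, b_1 = 1, b_2 = 0.

Order the vertices as 0 < 1 < 2 < 3 < 4 < 5 < 6 < 7 < 8 < 9. Listing each simplex with vertices in this order, K has dimension 2 with simplices:

  0-simplices (10): [0], [1], [2], [3], [4], [5], [6], [7], [8], [9]
  1-simplices (30): (30 of them)
  2-simplices (20): (20 of them)

Hence C_0 ≅ Z^10, C_1 ≅ Z^30, C_2 ≅ Z^20.

The boundary map ∂_1: C_1 → C_0 sends each edge [p,q] (with p < q) to q − p.
The 10×30 boundary matrix has rank 9 and Smith normal form diag(1,1,1,1,1,1,1,1,1).

Boundary ∂_2: C_2 → C_1 maps a triangle to the signed sum of its edges. For instance
  ∂[6,8,9] = [8,9] − [6,9] + [6,8],
  ∂[1,7,8] = [7,8] − [1,8] + [1,7].
The 30×20 boundary matrix has rank 20 and Smith normal form diag(1,1,1,1,1,1,1,1,1,1,1,1,1,1,1,1,1,1,1,2).

Reading off H_k = ker ∂_k / im ∂_{k+1}:

  H_0: rank C_0 − rank ∂_1 = 10 − 9 = 1, and the invariant factors of ∂_1 are all 1, so H_0 ≅ Z.
  H_1: rank ker ∂_1 − rank ∂_2 = (30 − 9) − 20 = 1, and ∂_2 has invariant factor 2 > 1, so H_1 ≅ Z × Z/2.
  H_2: rank ker ∂_2 − rank ∂_3 = (20 − 20) − 0 = 0, and there is no ∂_3, so H_2 ≅ 0.

As a check, the Euler characteristic is 10 − 30 + 20 = 0, which agrees with 1 − 1 + 0 = 0.

Hence the Betti numbers are b_0 = 1, b_1 = 1, b_2 = 0.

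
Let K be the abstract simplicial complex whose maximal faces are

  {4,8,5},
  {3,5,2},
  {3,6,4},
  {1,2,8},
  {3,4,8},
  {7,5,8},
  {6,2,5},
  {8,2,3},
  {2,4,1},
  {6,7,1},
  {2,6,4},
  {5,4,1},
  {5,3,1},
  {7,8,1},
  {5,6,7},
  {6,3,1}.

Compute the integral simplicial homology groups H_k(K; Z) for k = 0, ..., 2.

H_0 = Z,  H_1 = Z^2,  H_2 = Z.

Fix the vertex order 1 < 2 < 3 < 4 < 5 < 6 < 7 < 8 and write every simplex with vertices in increasing order. Then dim K = 2 and the simplices of K are:

  0-simplices (8): [1], [2], [3], [4], [5], [6], [7], [8]
  1-simplices (24): (24 of them)
  2-simplices (16): [1,2,4], [1,2,8], [1,3,5], [1,3,6], [1,4,5], [1,6,7], [1,7,8], [2,3,5], [2,3,8], [2,4,6], [2,5,6], [3,4,6], [3,4,8], [4,5,8], [5,6,7], [5,7,8]

Hence C_0 ≅ Z^8, C_1 ≅ Z^24, C_2 ≅ Z^16.

The boundary map ∂_1: C_1 → C_0 is given by ∂[p,q] = [q] − [p]. For instance
  ∂[1,8] = [8] − [1].
This gives a 8×24 integer matrix of rank 7; reducing to Smith normal form yields diagonal entries (1,1,1,1,1,1,1).

Boundary ∂_2: C_2 → C_1 sends each 2-simplex [p,q,r] to [q,r] − [p,r] + [p,q]. For instance
  ∂[2,4,6] = [4,6] − [2,6] + [2,4],
  ∂[1,4,5] = [4,5] − [1,5] + [1,4].
The resulting 24×16 matrix has rank 15, and its Smith normal form has invariant factors (1,1,1,1,1,1,1,1,1,1,1,1,1,1,1).

Computing H_k = (kernel of ∂_k) / (image of ∂_{k+1}):

  H_0: rank C_0 − rank ∂_1 = 8 − 7 = 1, and the invariant factors of ∂_1 are all 1, so H_0 ≅ Z.
  H_1: rank ker ∂_1 − rank ∂_2 = (24 − 7) − 15 = 2, and the invariant factors of ∂_2 are all 1, so H_1 ≅ Z^2.
  H_2: rank ker ∂_2 − rank ∂_3 = (16 − 15) − 0 = 1, and there is no ∂_3, so H_2 ≅ Z.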